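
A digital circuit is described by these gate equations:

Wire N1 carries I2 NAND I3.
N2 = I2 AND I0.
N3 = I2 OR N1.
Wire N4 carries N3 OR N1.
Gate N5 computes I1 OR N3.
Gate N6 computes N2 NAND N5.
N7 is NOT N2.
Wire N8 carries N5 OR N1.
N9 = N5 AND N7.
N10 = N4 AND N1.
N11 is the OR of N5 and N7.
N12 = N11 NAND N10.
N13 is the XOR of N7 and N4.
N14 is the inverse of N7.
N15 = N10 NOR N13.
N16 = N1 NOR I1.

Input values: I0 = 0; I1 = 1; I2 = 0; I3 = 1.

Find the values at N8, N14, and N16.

N1 = I2 NAND I3 = 0 NAND 1 = 1
N2 = I2 AND I0 = 0 AND 0 = 0
N3 = I2 OR N1 = 0 OR 1 = 1
N5 = I1 OR N3 = 1 OR 1 = 1
N7 = NOT N2 = NOT 0 = 1
N8 = N5 OR N1 = 1 OR 1 = 1
N14 = NOT N7 = NOT 1 = 0
N16 = N1 NOR I1 = 1 NOR 1 = 0

N8 = 1, N14 = 0, N16 = 0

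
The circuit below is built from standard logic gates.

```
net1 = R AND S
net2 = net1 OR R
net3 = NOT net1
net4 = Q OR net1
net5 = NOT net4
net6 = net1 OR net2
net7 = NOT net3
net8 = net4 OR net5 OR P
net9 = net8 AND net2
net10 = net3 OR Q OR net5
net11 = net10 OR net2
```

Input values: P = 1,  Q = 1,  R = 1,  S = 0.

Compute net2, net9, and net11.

net1 = R AND S = 1 AND 0 = 0
net2 = net1 OR R = 0 OR 1 = 1
net3 = NOT net1 = NOT 0 = 1
net4 = Q OR net1 = 1 OR 0 = 1
net5 = NOT net4 = NOT 1 = 0
net8 = net4 OR net5 OR P = 1 OR 0 OR 1 = 1
net9 = net8 AND net2 = 1 AND 1 = 1
net10 = net3 OR Q OR net5 = 1 OR 1 OR 0 = 1
net11 = net10 OR net2 = 1 OR 1 = 1

net2 = 1; net9 = 1; net11 = 1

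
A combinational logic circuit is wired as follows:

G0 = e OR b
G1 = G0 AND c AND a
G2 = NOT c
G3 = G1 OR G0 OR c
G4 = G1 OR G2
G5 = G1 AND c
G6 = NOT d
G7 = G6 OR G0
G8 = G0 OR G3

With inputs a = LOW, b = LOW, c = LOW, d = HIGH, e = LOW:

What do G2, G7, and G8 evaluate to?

G2 = HIGH, G7 = LOW, G8 = LOW

G0 = e OR b = LOW OR LOW = LOW
G1 = G0 AND c AND a = LOW AND LOW AND LOW = LOW
G2 = NOT c = NOT LOW = HIGH
G3 = G1 OR G0 OR c = LOW OR LOW OR LOW = LOW
G6 = NOT d = NOT HIGH = LOW
G7 = G6 OR G0 = LOW OR LOW = LOW
G8 = G0 OR G3 = LOW OR LOW = LOW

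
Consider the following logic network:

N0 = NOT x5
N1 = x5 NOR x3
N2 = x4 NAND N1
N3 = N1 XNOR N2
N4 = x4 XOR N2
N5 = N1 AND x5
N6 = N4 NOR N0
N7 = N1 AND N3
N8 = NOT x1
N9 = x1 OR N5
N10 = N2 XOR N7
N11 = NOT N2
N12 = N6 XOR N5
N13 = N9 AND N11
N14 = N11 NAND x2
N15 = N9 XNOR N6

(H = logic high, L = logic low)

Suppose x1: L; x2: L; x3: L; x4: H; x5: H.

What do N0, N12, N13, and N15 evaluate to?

N0 = NOT x5 = NOT H = L
N1 = x5 NOR x3 = H NOR L = L
N2 = x4 NAND N1 = H NAND L = H
N4 = x4 XOR N2 = H XOR H = L
N5 = N1 AND x5 = L AND H = L
N6 = N4 NOR N0 = L NOR L = H
N9 = x1 OR N5 = L OR L = L
N11 = NOT N2 = NOT H = L
N12 = N6 XOR N5 = H XOR L = H
N13 = N9 AND N11 = L AND L = L
N15 = N9 XNOR N6 = L XNOR H = L

N0 = L  N12 = H  N13 = L  N15 = L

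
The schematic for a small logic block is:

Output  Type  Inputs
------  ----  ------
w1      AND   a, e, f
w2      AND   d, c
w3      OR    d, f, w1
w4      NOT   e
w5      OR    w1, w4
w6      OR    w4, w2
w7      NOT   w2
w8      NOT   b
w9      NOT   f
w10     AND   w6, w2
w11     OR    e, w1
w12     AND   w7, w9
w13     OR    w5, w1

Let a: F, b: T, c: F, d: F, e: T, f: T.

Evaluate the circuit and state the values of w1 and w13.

w1 = a AND e AND f = F AND T AND T = F
w4 = NOT e = NOT T = F
w5 = w1 OR w4 = F OR F = F
w13 = w5 OR w1 = F OR F = F

w1 = F, w13 = F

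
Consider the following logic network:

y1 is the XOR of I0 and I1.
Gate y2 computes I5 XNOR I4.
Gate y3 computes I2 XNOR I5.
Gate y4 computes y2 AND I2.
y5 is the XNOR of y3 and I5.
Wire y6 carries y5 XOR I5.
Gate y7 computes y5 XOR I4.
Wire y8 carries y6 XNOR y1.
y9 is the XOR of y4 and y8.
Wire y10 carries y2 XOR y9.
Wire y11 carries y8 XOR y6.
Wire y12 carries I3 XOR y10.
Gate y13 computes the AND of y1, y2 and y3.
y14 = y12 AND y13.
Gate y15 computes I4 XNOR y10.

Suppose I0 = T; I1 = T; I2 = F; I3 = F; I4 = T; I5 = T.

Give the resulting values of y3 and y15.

y3 = F; y15 = T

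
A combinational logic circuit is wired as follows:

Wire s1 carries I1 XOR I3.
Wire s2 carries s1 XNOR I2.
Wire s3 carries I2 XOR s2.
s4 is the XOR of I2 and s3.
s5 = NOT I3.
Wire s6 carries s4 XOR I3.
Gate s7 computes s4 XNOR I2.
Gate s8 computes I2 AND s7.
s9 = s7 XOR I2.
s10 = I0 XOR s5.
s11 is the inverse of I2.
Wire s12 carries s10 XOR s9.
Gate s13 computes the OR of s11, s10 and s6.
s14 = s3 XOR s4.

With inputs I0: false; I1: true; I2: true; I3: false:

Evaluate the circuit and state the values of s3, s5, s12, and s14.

s1 = I1 XOR I3 = true XOR false = true
s2 = s1 XNOR I2 = true XNOR true = true
s3 = I2 XOR s2 = true XOR true = false
s4 = I2 XOR s3 = true XOR false = true
s5 = NOT I3 = NOT false = true
s7 = s4 XNOR I2 = true XNOR true = true
s9 = s7 XOR I2 = true XOR true = false
s10 = I0 XOR s5 = false XOR true = true
s12 = s10 XOR s9 = true XOR false = true
s14 = s3 XOR s4 = false XOR true = true

s3 = false, s5 = true, s12 = true, s14 = true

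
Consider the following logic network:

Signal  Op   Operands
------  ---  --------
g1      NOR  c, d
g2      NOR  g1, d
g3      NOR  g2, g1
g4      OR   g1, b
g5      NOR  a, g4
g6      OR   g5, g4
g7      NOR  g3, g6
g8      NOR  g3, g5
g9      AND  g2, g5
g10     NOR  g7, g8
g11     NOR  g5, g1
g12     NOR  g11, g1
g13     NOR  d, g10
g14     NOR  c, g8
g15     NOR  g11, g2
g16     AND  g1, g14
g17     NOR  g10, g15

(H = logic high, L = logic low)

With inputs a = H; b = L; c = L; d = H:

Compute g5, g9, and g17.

g5 = L, g9 = L, g17 = L

g1 = c NOR d = L NOR H = L
g2 = g1 NOR d = L NOR H = L
g3 = g2 NOR g1 = L NOR L = H
g4 = g1 OR b = L OR L = L
g5 = a NOR g4 = H NOR L = L
g6 = g5 OR g4 = L OR L = L
g7 = g3 NOR g6 = H NOR L = L
g8 = g3 NOR g5 = H NOR L = L
g9 = g2 AND g5 = L AND L = L
g10 = g7 NOR g8 = L NOR L = H
g11 = g5 NOR g1 = L NOR L = H
g15 = g11 NOR g2 = H NOR L = L
g17 = g10 NOR g15 = H NOR L = L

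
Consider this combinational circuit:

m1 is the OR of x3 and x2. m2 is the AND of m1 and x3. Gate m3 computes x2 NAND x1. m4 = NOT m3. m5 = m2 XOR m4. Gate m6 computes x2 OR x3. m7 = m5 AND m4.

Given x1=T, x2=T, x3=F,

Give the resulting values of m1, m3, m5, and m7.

m1 = x3 OR x2 = F OR T = T
m2 = m1 AND x3 = T AND F = F
m3 = x2 NAND x1 = T NAND T = F
m4 = NOT m3 = NOT F = T
m5 = m2 XOR m4 = F XOR T = T
m7 = m5 AND m4 = T AND T = T

m1 = T  m3 = F  m5 = T  m7 = T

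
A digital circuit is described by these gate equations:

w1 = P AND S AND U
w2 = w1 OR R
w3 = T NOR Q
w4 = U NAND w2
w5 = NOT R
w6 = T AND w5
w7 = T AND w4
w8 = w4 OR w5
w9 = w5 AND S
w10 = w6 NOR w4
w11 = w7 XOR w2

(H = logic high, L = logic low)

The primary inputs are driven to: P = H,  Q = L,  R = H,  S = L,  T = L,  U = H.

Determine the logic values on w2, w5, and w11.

w2 = H  w5 = L  w11 = H

w1 = P AND S AND U = H AND L AND H = L
w2 = w1 OR R = L OR H = H
w4 = U NAND w2 = H NAND H = L
w5 = NOT R = NOT H = L
w7 = T AND w4 = L AND L = L
w11 = w7 XOR w2 = L XOR H = H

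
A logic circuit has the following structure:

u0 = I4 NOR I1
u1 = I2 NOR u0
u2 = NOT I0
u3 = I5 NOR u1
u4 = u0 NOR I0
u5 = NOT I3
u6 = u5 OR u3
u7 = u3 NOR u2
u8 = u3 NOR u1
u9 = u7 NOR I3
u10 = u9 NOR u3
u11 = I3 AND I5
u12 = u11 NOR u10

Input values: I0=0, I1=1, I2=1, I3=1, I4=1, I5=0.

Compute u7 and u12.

u0 = I4 NOR I1 = 1 NOR 1 = 0
u1 = I2 NOR u0 = 1 NOR 0 = 0
u2 = NOT I0 = NOT 0 = 1
u3 = I5 NOR u1 = 0 NOR 0 = 1
u7 = u3 NOR u2 = 1 NOR 1 = 0
u9 = u7 NOR I3 = 0 NOR 1 = 0
u10 = u9 NOR u3 = 0 NOR 1 = 0
u11 = I3 AND I5 = 1 AND 0 = 0
u12 = u11 NOR u10 = 0 NOR 0 = 1

u7 = 0, u12 = 1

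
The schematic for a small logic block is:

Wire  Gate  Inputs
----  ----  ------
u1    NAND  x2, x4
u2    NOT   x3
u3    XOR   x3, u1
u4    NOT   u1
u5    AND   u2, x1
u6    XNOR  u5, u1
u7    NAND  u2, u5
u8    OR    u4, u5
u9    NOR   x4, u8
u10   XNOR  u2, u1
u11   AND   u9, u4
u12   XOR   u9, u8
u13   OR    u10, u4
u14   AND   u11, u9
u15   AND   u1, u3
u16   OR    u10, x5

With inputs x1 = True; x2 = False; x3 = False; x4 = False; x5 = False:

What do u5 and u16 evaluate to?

u1 = x2 NAND x4 = False NAND False = True
u2 = NOT x3 = NOT False = True
u5 = u2 AND x1 = True AND True = True
u10 = u2 XNOR u1 = True XNOR True = True
u16 = u10 OR x5 = True OR False = True

u5 = True, u16 = True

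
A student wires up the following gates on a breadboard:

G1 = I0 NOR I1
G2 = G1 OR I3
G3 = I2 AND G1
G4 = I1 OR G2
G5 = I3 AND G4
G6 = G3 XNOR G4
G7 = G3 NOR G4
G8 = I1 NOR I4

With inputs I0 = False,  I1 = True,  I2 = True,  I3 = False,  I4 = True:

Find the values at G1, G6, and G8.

G1 = I0 NOR I1 = False NOR True = False
G2 = G1 OR I3 = False OR False = False
G3 = I2 AND G1 = True AND False = False
G4 = I1 OR G2 = True OR False = True
G6 = G3 XNOR G4 = False XNOR True = False
G8 = I1 NOR I4 = True NOR True = False

G1 = False, G6 = False, G8 = False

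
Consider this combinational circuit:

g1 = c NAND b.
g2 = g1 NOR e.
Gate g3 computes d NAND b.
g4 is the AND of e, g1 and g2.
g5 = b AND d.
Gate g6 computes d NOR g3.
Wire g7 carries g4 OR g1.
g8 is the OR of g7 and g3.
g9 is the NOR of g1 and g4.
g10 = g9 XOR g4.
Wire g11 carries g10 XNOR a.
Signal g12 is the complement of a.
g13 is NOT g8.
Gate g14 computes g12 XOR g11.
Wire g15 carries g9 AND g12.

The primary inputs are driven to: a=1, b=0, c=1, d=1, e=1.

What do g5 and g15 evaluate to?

g5 = 0, g15 = 0

g1 = c NAND b = 1 NAND 0 = 1
g2 = g1 NOR e = 1 NOR 1 = 0
g4 = e AND g1 AND g2 = 1 AND 1 AND 0 = 0
g5 = b AND d = 0 AND 1 = 0
g9 = g1 NOR g4 = 1 NOR 0 = 0
g12 = NOT a = NOT 1 = 0
g15 = g9 AND g12 = 0 AND 0 = 0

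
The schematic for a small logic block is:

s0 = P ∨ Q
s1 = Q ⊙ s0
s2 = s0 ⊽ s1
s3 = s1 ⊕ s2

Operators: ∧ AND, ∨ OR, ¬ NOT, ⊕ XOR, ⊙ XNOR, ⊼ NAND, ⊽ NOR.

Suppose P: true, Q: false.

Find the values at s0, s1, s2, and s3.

s0 = P OR Q = true OR false = true
s1 = Q XNOR s0 = false XNOR true = false
s2 = s0 NOR s1 = true NOR false = false
s3 = s1 XOR s2 = false XOR false = false

s0 = true, s1 = false, s2 = false, s3 = false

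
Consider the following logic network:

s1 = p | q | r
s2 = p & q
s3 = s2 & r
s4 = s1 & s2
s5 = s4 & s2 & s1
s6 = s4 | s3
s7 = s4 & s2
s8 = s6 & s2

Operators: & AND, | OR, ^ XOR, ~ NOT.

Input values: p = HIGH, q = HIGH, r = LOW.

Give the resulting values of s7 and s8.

s1 = p OR q OR r = HIGH OR HIGH OR LOW = HIGH
s2 = p AND q = HIGH AND HIGH = HIGH
s3 = s2 AND r = HIGH AND LOW = LOW
s4 = s1 AND s2 = HIGH AND HIGH = HIGH
s6 = s4 OR s3 = HIGH OR LOW = HIGH
s7 = s4 AND s2 = HIGH AND HIGH = HIGH
s8 = s6 AND s2 = HIGH AND HIGH = HIGH

s7 = HIGH; s8 = HIGH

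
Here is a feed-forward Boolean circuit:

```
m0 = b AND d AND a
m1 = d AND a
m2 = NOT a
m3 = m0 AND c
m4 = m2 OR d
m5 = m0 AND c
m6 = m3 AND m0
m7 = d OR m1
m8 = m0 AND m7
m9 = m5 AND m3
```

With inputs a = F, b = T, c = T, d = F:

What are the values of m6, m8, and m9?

m0 = b AND d AND a = T AND F AND F = F
m1 = d AND a = F AND F = F
m3 = m0 AND c = F AND T = F
m5 = m0 AND c = F AND T = F
m6 = m3 AND m0 = F AND F = F
m7 = d OR m1 = F OR F = F
m8 = m0 AND m7 = F AND F = F
m9 = m5 AND m3 = F AND F = F

m6 = F  m8 = F  m9 = F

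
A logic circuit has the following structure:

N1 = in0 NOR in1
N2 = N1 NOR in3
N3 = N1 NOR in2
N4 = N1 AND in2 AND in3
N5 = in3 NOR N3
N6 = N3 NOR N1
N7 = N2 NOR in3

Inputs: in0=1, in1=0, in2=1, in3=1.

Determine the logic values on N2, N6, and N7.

N2 = 0, N6 = 1, N7 = 0

N1 = in0 NOR in1 = 1 NOR 0 = 0
N2 = N1 NOR in3 = 0 NOR 1 = 0
N3 = N1 NOR in2 = 0 NOR 1 = 0
N6 = N3 NOR N1 = 0 NOR 0 = 1
N7 = N2 NOR in3 = 0 NOR 1 = 0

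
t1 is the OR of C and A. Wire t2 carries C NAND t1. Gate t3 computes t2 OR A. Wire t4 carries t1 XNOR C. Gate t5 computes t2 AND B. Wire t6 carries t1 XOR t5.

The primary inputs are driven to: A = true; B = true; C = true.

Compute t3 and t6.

t3 = true, t6 = true

t1 = C OR A = true OR true = true
t2 = C NAND t1 = true NAND true = false
t3 = t2 OR A = false OR true = true
t5 = t2 AND B = false AND true = false
t6 = t1 XOR t5 = true XOR false = true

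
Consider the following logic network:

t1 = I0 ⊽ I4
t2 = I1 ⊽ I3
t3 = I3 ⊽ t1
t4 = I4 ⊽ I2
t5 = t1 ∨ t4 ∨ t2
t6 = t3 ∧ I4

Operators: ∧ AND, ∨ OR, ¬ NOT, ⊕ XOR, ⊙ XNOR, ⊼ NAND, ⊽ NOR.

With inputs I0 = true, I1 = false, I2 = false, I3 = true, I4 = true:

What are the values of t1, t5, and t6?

t1 = false  t5 = false  t6 = false

t1 = I0 NOR I4 = true NOR true = false
t2 = I1 NOR I3 = false NOR true = false
t3 = I3 NOR t1 = true NOR false = false
t4 = I4 NOR I2 = true NOR false = false
t5 = t1 OR t4 OR t2 = false OR false OR false = false
t6 = t3 AND I4 = false AND true = false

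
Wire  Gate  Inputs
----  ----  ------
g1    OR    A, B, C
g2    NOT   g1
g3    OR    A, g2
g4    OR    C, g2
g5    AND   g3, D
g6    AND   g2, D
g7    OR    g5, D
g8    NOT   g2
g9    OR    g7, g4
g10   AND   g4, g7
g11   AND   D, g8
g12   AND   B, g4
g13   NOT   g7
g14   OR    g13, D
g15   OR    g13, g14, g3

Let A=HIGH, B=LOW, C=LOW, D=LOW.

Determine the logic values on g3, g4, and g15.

g3 = HIGH, g4 = LOW, g15 = HIGH

g1 = A OR B OR C = HIGH OR LOW OR LOW = HIGH
g2 = NOT g1 = NOT HIGH = LOW
g3 = A OR g2 = HIGH OR LOW = HIGH
g4 = C OR g2 = LOW OR LOW = LOW
g5 = g3 AND D = HIGH AND LOW = LOW
g7 = g5 OR D = LOW OR LOW = LOW
g13 = NOT g7 = NOT LOW = HIGH
g14 = g13 OR D = HIGH OR LOW = HIGH
g15 = g13 OR g14 OR g3 = HIGH OR HIGH OR HIGH = HIGH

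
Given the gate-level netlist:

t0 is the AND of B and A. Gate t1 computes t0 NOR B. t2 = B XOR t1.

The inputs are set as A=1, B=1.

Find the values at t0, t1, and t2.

t0 = B AND A = 1 AND 1 = 1
t1 = t0 NOR B = 1 NOR 1 = 0
t2 = B XOR t1 = 1 XOR 0 = 1

t0 = 1, t1 = 0, t2 = 1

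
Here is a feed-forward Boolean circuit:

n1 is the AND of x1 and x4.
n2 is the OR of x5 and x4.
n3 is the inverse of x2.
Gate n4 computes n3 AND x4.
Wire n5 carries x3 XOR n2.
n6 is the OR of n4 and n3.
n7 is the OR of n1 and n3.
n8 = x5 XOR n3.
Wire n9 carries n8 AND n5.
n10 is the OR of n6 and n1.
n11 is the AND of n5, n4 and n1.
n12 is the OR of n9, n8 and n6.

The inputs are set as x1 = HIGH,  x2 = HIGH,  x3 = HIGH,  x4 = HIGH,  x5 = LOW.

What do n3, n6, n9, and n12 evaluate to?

n3 = LOW, n6 = LOW, n9 = LOW, n12 = LOW

n2 = x5 OR x4 = LOW OR HIGH = HIGH
n3 = NOT x2 = NOT HIGH = LOW
n4 = n3 AND x4 = LOW AND HIGH = LOW
n5 = x3 XOR n2 = HIGH XOR HIGH = LOW
n6 = n4 OR n3 = LOW OR LOW = LOW
n8 = x5 XOR n3 = LOW XOR LOW = LOW
n9 = n8 AND n5 = LOW AND LOW = LOW
n12 = n9 OR n8 OR n6 = LOW OR LOW OR LOW = LOW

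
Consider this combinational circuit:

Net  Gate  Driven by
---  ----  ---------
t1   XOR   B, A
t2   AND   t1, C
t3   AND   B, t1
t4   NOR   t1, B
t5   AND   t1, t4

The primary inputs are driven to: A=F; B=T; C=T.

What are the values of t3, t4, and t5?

t1 = B XOR A = T XOR F = T
t3 = B AND t1 = T AND T = T
t4 = t1 NOR B = T NOR T = F
t5 = t1 AND t4 = T AND F = F

t3 = T, t4 = F, t5 = F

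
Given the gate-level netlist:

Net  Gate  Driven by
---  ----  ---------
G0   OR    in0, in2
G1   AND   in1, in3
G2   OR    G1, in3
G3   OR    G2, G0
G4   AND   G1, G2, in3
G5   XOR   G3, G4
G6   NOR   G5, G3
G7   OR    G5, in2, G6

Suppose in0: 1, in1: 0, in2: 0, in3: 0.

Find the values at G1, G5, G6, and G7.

G1 = 0, G5 = 1, G6 = 0, G7 = 1

G0 = in0 OR in2 = 1 OR 0 = 1
G1 = in1 AND in3 = 0 AND 0 = 0
G2 = G1 OR in3 = 0 OR 0 = 0
G3 = G2 OR G0 = 0 OR 1 = 1
G4 = G1 AND G2 AND in3 = 0 AND 0 AND 0 = 0
G5 = G3 XOR G4 = 1 XOR 0 = 1
G6 = G5 NOR G3 = 1 NOR 1 = 0
G7 = G5 OR in2 OR G6 = 1 OR 0 OR 0 = 1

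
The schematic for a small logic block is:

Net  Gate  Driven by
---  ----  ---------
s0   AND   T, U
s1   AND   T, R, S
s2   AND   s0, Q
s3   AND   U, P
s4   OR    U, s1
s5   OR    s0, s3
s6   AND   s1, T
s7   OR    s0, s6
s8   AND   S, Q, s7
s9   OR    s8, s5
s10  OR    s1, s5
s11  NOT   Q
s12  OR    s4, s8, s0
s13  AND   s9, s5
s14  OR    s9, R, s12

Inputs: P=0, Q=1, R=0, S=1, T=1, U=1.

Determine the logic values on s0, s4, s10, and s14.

s0 = 1, s4 = 1, s10 = 1, s14 = 1

s0 = T AND U = 1 AND 1 = 1
s1 = T AND R AND S = 1 AND 0 AND 1 = 0
s3 = U AND P = 1 AND 0 = 0
s4 = U OR s1 = 1 OR 0 = 1
s5 = s0 OR s3 = 1 OR 0 = 1
s6 = s1 AND T = 0 AND 1 = 0
s7 = s0 OR s6 = 1 OR 0 = 1
s8 = S AND Q AND s7 = 1 AND 1 AND 1 = 1
s9 = s8 OR s5 = 1 OR 1 = 1
s10 = s1 OR s5 = 0 OR 1 = 1
s12 = s4 OR s8 OR s0 = 1 OR 1 OR 1 = 1
s14 = s9 OR R OR s12 = 1 OR 0 OR 1 = 1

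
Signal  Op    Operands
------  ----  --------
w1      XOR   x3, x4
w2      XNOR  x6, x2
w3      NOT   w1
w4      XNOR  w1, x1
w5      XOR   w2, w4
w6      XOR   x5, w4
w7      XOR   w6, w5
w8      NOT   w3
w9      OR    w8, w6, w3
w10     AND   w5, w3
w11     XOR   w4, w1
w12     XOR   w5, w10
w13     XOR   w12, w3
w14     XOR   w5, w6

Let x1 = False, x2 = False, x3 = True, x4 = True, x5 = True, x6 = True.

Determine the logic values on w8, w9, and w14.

w8 = False  w9 = True  w14 = True

w1 = x3 XOR x4 = True XOR True = False
w2 = x6 XNOR x2 = True XNOR False = False
w3 = NOT w1 = NOT False = True
w4 = w1 XNOR x1 = False XNOR False = True
w5 = w2 XOR w4 = False XOR True = True
w6 = x5 XOR w4 = True XOR True = False
w8 = NOT w3 = NOT True = False
w9 = w8 OR w6 OR w3 = False OR False OR True = True
w14 = w5 XOR w6 = True XOR False = True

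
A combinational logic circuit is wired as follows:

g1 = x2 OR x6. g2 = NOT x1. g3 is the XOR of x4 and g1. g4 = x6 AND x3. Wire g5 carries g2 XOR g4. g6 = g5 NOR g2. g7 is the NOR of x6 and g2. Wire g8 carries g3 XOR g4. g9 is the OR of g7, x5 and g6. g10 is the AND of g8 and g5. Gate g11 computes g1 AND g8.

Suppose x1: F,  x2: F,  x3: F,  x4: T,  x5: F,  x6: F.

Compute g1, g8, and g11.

g1 = x2 OR x6 = F OR F = F
g3 = x4 XOR g1 = T XOR F = T
g4 = x6 AND x3 = F AND F = F
g8 = g3 XOR g4 = T XOR F = T
g11 = g1 AND g8 = F AND T = F

g1 = F  g8 = T  g11 = F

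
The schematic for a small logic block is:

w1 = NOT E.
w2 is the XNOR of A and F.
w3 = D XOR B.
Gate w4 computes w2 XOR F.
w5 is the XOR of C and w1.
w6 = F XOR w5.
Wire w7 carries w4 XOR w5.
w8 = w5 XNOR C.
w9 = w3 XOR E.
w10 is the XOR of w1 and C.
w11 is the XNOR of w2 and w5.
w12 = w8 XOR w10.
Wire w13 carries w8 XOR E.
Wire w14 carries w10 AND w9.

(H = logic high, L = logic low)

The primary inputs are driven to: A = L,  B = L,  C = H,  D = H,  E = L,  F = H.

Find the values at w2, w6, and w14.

w2 = L, w6 = H, w14 = L

w1 = NOT E = NOT L = H
w2 = A XNOR F = L XNOR H = L
w3 = D XOR B = H XOR L = H
w5 = C XOR w1 = H XOR H = L
w6 = F XOR w5 = H XOR L = H
w9 = w3 XOR E = H XOR L = H
w10 = w1 XOR C = H XOR H = L
w14 = w10 AND w9 = L AND H = L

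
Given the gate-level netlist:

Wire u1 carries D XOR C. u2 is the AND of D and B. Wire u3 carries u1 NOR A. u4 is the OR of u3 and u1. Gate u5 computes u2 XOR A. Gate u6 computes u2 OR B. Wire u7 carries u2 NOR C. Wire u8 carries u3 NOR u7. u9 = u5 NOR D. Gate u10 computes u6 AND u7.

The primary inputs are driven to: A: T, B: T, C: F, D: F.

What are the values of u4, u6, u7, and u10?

u1 = D XOR C = F XOR F = F
u2 = D AND B = F AND T = F
u3 = u1 NOR A = F NOR T = F
u4 = u3 OR u1 = F OR F = F
u6 = u2 OR B = F OR T = T
u7 = u2 NOR C = F NOR F = T
u10 = u6 AND u7 = T AND T = T

u4 = F  u6 = T  u7 = T  u10 = T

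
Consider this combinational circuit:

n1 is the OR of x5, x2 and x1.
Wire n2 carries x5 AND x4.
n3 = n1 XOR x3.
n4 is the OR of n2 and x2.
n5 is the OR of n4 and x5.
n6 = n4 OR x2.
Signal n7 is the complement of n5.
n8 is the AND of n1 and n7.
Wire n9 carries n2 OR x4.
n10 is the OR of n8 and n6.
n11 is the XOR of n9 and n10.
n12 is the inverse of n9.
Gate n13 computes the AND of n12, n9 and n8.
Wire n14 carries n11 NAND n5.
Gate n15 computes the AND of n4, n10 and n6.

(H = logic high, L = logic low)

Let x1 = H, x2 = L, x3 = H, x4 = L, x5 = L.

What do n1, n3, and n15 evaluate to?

n1 = H; n3 = L; n15 = L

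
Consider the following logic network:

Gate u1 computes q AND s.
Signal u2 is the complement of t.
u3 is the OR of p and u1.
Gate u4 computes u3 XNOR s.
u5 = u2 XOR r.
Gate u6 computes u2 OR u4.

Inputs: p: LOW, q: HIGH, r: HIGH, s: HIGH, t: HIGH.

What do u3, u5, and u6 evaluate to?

u3 = HIGH; u5 = HIGH; u6 = HIGH

u1 = q AND s = HIGH AND HIGH = HIGH
u2 = NOT t = NOT HIGH = LOW
u3 = p OR u1 = LOW OR HIGH = HIGH
u4 = u3 XNOR s = HIGH XNOR HIGH = HIGH
u5 = u2 XOR r = LOW XOR HIGH = HIGH
u6 = u2 OR u4 = LOW OR HIGH = HIGH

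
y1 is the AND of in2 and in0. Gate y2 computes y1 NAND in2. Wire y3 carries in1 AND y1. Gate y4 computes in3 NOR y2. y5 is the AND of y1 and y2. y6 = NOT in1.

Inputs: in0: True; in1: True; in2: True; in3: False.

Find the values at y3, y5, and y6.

y1 = in2 AND in0 = True AND True = True
y2 = y1 NAND in2 = True NAND True = False
y3 = in1 AND y1 = True AND True = True
y5 = y1 AND y2 = True AND False = False
y6 = NOT in1 = NOT True = False

y3 = True, y5 = False, y6 = False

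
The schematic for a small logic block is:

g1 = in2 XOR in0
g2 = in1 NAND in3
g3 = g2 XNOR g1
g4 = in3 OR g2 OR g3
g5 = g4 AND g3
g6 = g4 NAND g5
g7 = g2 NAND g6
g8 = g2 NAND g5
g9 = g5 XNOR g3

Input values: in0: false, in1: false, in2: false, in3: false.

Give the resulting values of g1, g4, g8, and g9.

g1 = in2 XOR in0 = false XOR false = false
g2 = in1 NAND in3 = false NAND false = true
g3 = g2 XNOR g1 = true XNOR false = false
g4 = in3 OR g2 OR g3 = false OR true OR false = true
g5 = g4 AND g3 = true AND false = false
g8 = g2 NAND g5 = true NAND false = true
g9 = g5 XNOR g3 = false XNOR false = true

g1 = false, g4 = true, g8 = true, g9 = true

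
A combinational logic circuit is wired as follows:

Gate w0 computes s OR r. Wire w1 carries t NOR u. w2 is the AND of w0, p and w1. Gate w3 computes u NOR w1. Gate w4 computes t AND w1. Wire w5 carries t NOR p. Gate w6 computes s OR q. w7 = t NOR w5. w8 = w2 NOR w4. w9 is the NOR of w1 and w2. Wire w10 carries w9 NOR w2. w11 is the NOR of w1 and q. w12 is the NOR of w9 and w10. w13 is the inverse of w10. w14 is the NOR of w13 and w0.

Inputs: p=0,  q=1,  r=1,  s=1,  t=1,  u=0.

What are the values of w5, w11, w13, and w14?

w5 = 0, w11 = 0, w13 = 1, w14 = 0

w0 = s OR r = 1 OR 1 = 1
w1 = t NOR u = 1 NOR 0 = 0
w2 = w0 AND p AND w1 = 1 AND 0 AND 0 = 0
w5 = t NOR p = 1 NOR 0 = 0
w9 = w1 NOR w2 = 0 NOR 0 = 1
w10 = w9 NOR w2 = 1 NOR 0 = 0
w11 = w1 NOR q = 0 NOR 1 = 0
w13 = NOT w10 = NOT 0 = 1
w14 = w13 NOR w0 = 1 NOR 1 = 0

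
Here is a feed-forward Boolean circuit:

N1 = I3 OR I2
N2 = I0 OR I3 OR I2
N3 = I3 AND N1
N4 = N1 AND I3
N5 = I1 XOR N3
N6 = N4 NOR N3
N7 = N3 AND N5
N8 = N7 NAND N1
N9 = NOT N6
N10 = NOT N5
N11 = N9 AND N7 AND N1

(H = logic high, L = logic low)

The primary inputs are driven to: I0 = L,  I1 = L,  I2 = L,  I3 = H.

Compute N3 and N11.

N3 = H, N11 = H

N1 = I3 OR I2 = H OR L = H
N3 = I3 AND N1 = H AND H = H
N4 = N1 AND I3 = H AND H = H
N5 = I1 XOR N3 = L XOR H = H
N6 = N4 NOR N3 = H NOR H = L
N7 = N3 AND N5 = H AND H = H
N9 = NOT N6 = NOT L = H
N11 = N9 AND N7 AND N1 = H AND H AND H = H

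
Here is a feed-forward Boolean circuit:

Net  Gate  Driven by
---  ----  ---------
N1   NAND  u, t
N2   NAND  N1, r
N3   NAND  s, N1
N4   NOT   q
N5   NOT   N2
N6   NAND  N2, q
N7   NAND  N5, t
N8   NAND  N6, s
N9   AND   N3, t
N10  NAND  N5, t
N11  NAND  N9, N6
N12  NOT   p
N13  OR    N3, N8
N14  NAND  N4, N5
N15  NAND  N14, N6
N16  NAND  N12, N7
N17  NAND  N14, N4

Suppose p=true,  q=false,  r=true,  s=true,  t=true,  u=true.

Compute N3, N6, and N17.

N3 = true, N6 = true, N17 = false

N1 = u NAND t = true NAND true = false
N2 = N1 NAND r = false NAND true = true
N3 = s NAND N1 = true NAND false = true
N4 = NOT q = NOT false = true
N5 = NOT N2 = NOT true = false
N6 = N2 NAND q = true NAND false = true
N14 = N4 NAND N5 = true NAND false = true
N17 = N14 NAND N4 = true NAND true = false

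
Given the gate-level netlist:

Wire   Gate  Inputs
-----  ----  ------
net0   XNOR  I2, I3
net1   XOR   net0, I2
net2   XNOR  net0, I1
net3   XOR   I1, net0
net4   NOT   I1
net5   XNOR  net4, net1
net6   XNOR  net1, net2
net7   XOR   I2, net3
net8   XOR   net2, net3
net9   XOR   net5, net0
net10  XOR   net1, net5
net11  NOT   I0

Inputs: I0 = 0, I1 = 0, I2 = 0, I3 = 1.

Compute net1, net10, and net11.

net1 = 0  net10 = 0  net11 = 1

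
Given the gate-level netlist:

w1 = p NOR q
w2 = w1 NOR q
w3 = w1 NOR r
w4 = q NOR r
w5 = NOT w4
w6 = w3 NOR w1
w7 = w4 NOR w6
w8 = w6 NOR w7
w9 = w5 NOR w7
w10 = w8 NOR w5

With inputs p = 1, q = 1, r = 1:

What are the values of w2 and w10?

w2 = 0, w10 = 0

w1 = p NOR q = 1 NOR 1 = 0
w2 = w1 NOR q = 0 NOR 1 = 0
w3 = w1 NOR r = 0 NOR 1 = 0
w4 = q NOR r = 1 NOR 1 = 0
w5 = NOT w4 = NOT 0 = 1
w6 = w3 NOR w1 = 0 NOR 0 = 1
w7 = w4 NOR w6 = 0 NOR 1 = 0
w8 = w6 NOR w7 = 1 NOR 0 = 0
w10 = w8 NOR w5 = 0 NOR 1 = 0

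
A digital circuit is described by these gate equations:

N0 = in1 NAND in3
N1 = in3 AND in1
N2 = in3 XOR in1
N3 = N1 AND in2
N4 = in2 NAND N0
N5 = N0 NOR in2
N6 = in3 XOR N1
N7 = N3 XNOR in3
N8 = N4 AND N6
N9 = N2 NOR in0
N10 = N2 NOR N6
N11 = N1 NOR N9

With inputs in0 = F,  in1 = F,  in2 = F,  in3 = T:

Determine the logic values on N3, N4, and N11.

N3 = F, N4 = T, N11 = T

N0 = in1 NAND in3 = F NAND T = T
N1 = in3 AND in1 = T AND F = F
N2 = in3 XOR in1 = T XOR F = T
N3 = N1 AND in2 = F AND F = F
N4 = in2 NAND N0 = F NAND T = T
N9 = N2 NOR in0 = T NOR F = F
N11 = N1 NOR N9 = F NOR F = T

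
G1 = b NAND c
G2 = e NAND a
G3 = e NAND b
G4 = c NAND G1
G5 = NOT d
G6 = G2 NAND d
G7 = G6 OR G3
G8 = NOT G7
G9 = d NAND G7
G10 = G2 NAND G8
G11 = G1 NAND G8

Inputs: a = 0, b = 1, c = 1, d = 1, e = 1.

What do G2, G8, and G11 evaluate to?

G1 = b NAND c = 1 NAND 1 = 0
G2 = e NAND a = 1 NAND 0 = 1
G3 = e NAND b = 1 NAND 1 = 0
G6 = G2 NAND d = 1 NAND 1 = 0
G7 = G6 OR G3 = 0 OR 0 = 0
G8 = NOT G7 = NOT 0 = 1
G11 = G1 NAND G8 = 0 NAND 1 = 1

G2 = 1  G8 = 1  G11 = 1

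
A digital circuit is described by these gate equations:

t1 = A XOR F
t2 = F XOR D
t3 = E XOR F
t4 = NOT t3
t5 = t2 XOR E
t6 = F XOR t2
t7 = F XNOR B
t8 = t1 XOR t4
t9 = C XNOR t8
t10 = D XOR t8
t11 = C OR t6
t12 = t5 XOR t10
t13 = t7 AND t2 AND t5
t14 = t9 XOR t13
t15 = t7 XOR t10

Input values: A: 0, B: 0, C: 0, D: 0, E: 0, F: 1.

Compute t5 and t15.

t1 = A XOR F = 0 XOR 1 = 1
t2 = F XOR D = 1 XOR 0 = 1
t3 = E XOR F = 0 XOR 1 = 1
t4 = NOT t3 = NOT 1 = 0
t5 = t2 XOR E = 1 XOR 0 = 1
t7 = F XNOR B = 1 XNOR 0 = 0
t8 = t1 XOR t4 = 1 XOR 0 = 1
t10 = D XOR t8 = 0 XOR 1 = 1
t15 = t7 XOR t10 = 0 XOR 1 = 1

t5 = 1, t15 = 1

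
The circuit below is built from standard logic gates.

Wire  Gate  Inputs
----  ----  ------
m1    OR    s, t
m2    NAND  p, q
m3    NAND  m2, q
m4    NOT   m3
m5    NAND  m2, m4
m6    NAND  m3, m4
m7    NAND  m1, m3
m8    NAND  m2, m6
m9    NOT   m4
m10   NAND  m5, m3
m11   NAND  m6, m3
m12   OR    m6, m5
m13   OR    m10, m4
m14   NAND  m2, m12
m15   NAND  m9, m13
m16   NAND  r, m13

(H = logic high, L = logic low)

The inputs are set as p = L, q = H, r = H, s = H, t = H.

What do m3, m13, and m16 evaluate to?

m2 = p NAND q = L NAND H = H
m3 = m2 NAND q = H NAND H = L
m4 = NOT m3 = NOT L = H
m5 = m2 NAND m4 = H NAND H = L
m10 = m5 NAND m3 = L NAND L = H
m13 = m10 OR m4 = H OR H = H
m16 = r NAND m13 = H NAND H = L

m3 = L, m13 = H, m16 = L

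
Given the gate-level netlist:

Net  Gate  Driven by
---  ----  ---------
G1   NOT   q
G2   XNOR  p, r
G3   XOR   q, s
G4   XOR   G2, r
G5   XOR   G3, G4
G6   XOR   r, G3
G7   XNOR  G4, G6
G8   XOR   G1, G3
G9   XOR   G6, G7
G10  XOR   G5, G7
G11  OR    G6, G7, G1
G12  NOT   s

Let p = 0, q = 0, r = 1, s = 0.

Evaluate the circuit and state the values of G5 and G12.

G2 = p XNOR r = 0 XNOR 1 = 0
G3 = q XOR s = 0 XOR 0 = 0
G4 = G2 XOR r = 0 XOR 1 = 1
G5 = G3 XOR G4 = 0 XOR 1 = 1
G12 = NOT s = NOT 0 = 1

G5 = 1; G12 = 1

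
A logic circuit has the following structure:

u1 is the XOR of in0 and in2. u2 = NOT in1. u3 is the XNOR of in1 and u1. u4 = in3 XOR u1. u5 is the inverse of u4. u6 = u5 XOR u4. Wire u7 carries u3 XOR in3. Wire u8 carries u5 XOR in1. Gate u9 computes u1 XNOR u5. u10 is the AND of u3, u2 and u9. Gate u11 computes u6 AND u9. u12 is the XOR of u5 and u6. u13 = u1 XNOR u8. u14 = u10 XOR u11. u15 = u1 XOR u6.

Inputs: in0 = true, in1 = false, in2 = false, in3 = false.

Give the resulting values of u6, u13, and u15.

u6 = true  u13 = false  u15 = false

u1 = in0 XOR in2 = true XOR false = true
u4 = in3 XOR u1 = false XOR true = true
u5 = NOT u4 = NOT true = false
u6 = u5 XOR u4 = false XOR true = true
u8 = u5 XOR in1 = false XOR false = false
u13 = u1 XNOR u8 = true XNOR false = false
u15 = u1 XOR u6 = true XOR true = false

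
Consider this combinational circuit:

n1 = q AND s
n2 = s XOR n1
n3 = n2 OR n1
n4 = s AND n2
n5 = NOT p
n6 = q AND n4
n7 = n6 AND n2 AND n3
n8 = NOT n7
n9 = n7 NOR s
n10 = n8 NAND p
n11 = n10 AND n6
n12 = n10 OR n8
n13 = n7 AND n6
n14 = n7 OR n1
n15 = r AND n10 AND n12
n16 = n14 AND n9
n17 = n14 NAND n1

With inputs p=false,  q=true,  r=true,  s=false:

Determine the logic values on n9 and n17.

n9 = true, n17 = true

n1 = q AND s = true AND false = false
n2 = s XOR n1 = false XOR false = false
n3 = n2 OR n1 = false OR false = false
n4 = s AND n2 = false AND false = false
n6 = q AND n4 = true AND false = false
n7 = n6 AND n2 AND n3 = false AND false AND false = false
n9 = n7 NOR s = false NOR false = true
n14 = n7 OR n1 = false OR false = false
n17 = n14 NAND n1 = false NAND false = true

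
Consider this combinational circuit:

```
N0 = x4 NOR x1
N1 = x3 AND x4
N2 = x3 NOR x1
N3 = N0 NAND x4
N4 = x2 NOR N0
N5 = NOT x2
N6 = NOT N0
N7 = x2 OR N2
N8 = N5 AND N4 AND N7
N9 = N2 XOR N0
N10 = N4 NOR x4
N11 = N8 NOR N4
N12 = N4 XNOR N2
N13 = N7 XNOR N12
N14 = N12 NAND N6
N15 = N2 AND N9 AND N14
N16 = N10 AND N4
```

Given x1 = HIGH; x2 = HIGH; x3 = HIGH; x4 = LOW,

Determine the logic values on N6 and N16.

N0 = x4 NOR x1 = LOW NOR HIGH = LOW
N4 = x2 NOR N0 = HIGH NOR LOW = LOW
N6 = NOT N0 = NOT LOW = HIGH
N10 = N4 NOR x4 = LOW NOR LOW = HIGH
N16 = N10 AND N4 = HIGH AND LOW = LOW

N6 = HIGH  N16 = LOW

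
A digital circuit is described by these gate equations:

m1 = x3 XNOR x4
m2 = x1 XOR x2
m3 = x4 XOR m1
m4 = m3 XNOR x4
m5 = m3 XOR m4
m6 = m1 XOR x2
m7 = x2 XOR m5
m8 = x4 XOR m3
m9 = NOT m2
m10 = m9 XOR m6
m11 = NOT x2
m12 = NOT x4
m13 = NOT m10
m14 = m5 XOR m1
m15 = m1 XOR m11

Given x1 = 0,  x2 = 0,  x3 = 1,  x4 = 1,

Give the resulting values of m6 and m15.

m6 = 1  m15 = 0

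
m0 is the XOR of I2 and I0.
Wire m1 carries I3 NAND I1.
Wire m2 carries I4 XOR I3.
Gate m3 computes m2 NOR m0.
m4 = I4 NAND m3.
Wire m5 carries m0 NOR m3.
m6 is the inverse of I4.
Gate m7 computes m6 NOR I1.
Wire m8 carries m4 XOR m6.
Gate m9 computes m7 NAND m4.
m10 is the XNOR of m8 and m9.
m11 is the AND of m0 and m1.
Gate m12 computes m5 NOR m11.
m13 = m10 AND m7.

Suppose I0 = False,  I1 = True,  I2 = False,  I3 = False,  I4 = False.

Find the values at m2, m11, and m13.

m0 = I2 XOR I0 = False XOR False = False
m1 = I3 NAND I1 = False NAND True = True
m2 = I4 XOR I3 = False XOR False = False
m3 = m2 NOR m0 = False NOR False = True
m4 = I4 NAND m3 = False NAND True = True
m6 = NOT I4 = NOT False = True
m7 = m6 NOR I1 = True NOR True = False
m8 = m4 XOR m6 = True XOR True = False
m9 = m7 NAND m4 = False NAND True = True
m10 = m8 XNOR m9 = False XNOR True = False
m11 = m0 AND m1 = False AND True = False
m13 = m10 AND m7 = False AND False = False

m2 = False; m11 = False; m13 = False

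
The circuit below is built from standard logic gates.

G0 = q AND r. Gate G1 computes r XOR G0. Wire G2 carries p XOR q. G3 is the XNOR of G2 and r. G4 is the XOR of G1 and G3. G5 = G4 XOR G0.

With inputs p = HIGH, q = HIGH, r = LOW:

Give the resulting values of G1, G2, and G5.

G1 = LOW, G2 = LOW, G5 = HIGH

G0 = q AND r = HIGH AND LOW = LOW
G1 = r XOR G0 = LOW XOR LOW = LOW
G2 = p XOR q = HIGH XOR HIGH = LOW
G3 = G2 XNOR r = LOW XNOR LOW = HIGH
G4 = G1 XOR G3 = LOW XOR HIGH = HIGH
G5 = G4 XOR G0 = HIGH XOR LOW = HIGH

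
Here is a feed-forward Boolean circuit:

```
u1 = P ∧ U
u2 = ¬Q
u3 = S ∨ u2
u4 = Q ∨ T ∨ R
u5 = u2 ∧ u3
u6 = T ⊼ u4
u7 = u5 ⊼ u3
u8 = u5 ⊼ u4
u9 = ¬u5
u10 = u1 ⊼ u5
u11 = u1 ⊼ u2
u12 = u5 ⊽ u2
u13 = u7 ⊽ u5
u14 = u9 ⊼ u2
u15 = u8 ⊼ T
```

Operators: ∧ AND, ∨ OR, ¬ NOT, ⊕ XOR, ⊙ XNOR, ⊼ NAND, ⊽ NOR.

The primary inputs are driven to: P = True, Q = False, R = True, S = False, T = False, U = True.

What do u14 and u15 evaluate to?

u2 = NOT Q = NOT False = True
u3 = S OR u2 = False OR True = True
u4 = Q OR T OR R = False OR False OR True = True
u5 = u2 AND u3 = True AND True = True
u8 = u5 NAND u4 = True NAND True = False
u9 = NOT u5 = NOT True = False
u14 = u9 NAND u2 = False NAND True = True
u15 = u8 NAND T = False NAND False = True

u14 = True, u15 = True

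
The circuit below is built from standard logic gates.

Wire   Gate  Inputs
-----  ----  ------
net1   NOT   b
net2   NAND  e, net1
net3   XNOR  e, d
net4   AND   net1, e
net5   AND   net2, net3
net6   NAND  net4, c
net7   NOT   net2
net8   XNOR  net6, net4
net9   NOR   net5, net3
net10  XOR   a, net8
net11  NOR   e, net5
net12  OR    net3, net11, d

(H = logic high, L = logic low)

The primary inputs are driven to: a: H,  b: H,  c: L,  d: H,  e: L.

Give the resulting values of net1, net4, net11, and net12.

net1 = L; net4 = L; net11 = H; net12 = H

net1 = NOT b = NOT H = L
net2 = e NAND net1 = L NAND L = H
net3 = e XNOR d = L XNOR H = L
net4 = net1 AND e = L AND L = L
net5 = net2 AND net3 = H AND L = L
net11 = e NOR net5 = L NOR L = H
net12 = net3 OR net11 OR d = L OR H OR H = H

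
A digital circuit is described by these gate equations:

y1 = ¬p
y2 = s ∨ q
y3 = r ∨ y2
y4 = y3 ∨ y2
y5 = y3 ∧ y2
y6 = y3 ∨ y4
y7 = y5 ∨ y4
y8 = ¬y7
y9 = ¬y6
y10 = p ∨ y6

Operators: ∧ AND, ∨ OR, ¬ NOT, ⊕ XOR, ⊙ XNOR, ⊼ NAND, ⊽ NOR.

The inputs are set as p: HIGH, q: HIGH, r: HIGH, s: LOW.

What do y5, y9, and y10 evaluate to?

y2 = s OR q = LOW OR HIGH = HIGH
y3 = r OR y2 = HIGH OR HIGH = HIGH
y4 = y3 OR y2 = HIGH OR HIGH = HIGH
y5 = y3 AND y2 = HIGH AND HIGH = HIGH
y6 = y3 OR y4 = HIGH OR HIGH = HIGH
y9 = NOT y6 = NOT HIGH = LOW
y10 = p OR y6 = HIGH OR HIGH = HIGH

y5 = HIGH; y9 = LOW; y10 = HIGH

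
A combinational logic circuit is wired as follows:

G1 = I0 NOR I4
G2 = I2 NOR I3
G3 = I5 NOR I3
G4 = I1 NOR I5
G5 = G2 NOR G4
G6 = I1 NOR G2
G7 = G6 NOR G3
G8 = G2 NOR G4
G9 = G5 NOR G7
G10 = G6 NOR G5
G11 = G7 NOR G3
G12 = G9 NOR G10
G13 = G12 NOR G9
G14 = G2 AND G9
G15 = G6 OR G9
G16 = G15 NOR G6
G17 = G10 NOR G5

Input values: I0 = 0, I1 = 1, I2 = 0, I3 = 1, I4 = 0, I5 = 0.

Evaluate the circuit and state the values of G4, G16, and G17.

G2 = I2 NOR I3 = 0 NOR 1 = 0
G3 = I5 NOR I3 = 0 NOR 1 = 0
G4 = I1 NOR I5 = 1 NOR 0 = 0
G5 = G2 NOR G4 = 0 NOR 0 = 1
G6 = I1 NOR G2 = 1 NOR 0 = 0
G7 = G6 NOR G3 = 0 NOR 0 = 1
G9 = G5 NOR G7 = 1 NOR 1 = 0
G10 = G6 NOR G5 = 0 NOR 1 = 0
G15 = G6 OR G9 = 0 OR 0 = 0
G16 = G15 NOR G6 = 0 NOR 0 = 1
G17 = G10 NOR G5 = 0 NOR 1 = 0

G4 = 0; G16 = 1; G17 = 0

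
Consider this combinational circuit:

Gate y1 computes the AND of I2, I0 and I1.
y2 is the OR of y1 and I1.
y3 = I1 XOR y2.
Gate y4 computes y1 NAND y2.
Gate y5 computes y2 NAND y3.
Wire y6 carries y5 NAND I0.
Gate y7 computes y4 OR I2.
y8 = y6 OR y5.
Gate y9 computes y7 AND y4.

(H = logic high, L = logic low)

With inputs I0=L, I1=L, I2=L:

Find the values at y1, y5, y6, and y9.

y1 = L, y5 = H, y6 = H, y9 = H

y1 = I2 AND I0 AND I1 = L AND L AND L = L
y2 = y1 OR I1 = L OR L = L
y3 = I1 XOR y2 = L XOR L = L
y4 = y1 NAND y2 = L NAND L = H
y5 = y2 NAND y3 = L NAND L = H
y6 = y5 NAND I0 = H NAND L = H
y7 = y4 OR I2 = H OR L = H
y9 = y7 AND y4 = H AND H = H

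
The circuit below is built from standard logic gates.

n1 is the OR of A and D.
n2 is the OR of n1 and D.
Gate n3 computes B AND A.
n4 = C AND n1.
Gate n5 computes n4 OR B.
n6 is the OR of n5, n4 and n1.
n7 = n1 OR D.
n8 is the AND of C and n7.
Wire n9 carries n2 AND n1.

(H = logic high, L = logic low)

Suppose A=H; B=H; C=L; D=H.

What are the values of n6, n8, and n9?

n1 = A OR D = H OR H = H
n2 = n1 OR D = H OR H = H
n4 = C AND n1 = L AND H = L
n5 = n4 OR B = L OR H = H
n6 = n5 OR n4 OR n1 = H OR L OR H = H
n7 = n1 OR D = H OR H = H
n8 = C AND n7 = L AND H = L
n9 = n2 AND n1 = H AND H = H

n6 = H, n8 = L, n9 = H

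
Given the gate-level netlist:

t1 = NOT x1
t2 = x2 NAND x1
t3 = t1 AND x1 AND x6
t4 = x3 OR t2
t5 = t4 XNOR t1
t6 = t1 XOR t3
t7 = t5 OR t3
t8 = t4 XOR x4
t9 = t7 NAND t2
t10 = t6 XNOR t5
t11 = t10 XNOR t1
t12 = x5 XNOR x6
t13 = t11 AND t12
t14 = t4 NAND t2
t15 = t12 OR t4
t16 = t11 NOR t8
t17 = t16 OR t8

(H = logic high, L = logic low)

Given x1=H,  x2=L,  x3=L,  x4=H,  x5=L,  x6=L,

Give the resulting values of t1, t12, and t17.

t1 = L; t12 = H; t17 = H

t1 = NOT x1 = NOT H = L
t2 = x2 NAND x1 = L NAND H = H
t3 = t1 AND x1 AND x6 = L AND H AND L = L
t4 = x3 OR t2 = L OR H = H
t5 = t4 XNOR t1 = H XNOR L = L
t6 = t1 XOR t3 = L XOR L = L
t8 = t4 XOR x4 = H XOR H = L
t10 = t6 XNOR t5 = L XNOR L = H
t11 = t10 XNOR t1 = H XNOR L = L
t12 = x5 XNOR x6 = L XNOR L = H
t16 = t11 NOR t8 = L NOR L = H
t17 = t16 OR t8 = H OR L = H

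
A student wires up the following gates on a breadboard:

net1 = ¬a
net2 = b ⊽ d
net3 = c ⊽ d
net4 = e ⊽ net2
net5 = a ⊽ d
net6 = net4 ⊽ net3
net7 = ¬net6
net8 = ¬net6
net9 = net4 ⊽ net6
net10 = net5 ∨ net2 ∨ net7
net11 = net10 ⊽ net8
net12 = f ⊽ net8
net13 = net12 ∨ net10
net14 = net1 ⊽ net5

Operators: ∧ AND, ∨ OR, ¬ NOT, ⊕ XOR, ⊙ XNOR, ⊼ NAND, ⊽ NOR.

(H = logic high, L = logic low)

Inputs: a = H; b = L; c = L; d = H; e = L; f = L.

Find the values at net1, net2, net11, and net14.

net1 = NOT a = NOT H = L
net2 = b NOR d = L NOR H = L
net3 = c NOR d = L NOR H = L
net4 = e NOR net2 = L NOR L = H
net5 = a NOR d = H NOR H = L
net6 = net4 NOR net3 = H NOR L = L
net7 = NOT net6 = NOT L = H
net8 = NOT net6 = NOT L = H
net10 = net5 OR net2 OR net7 = L OR L OR H = H
net11 = net10 NOR net8 = H NOR H = L
net14 = net1 NOR net5 = L NOR L = H

net1 = L, net2 = L, net11 = L, net14 = H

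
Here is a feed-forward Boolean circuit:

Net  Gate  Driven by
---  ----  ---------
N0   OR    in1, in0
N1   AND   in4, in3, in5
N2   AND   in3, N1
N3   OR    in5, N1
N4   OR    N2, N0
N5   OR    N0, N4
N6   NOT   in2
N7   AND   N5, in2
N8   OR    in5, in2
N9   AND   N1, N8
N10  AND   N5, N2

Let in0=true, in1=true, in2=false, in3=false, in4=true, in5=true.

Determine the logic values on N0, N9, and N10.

N0 = true, N9 = false, N10 = false

N0 = in1 OR in0 = true OR true = true
N1 = in4 AND in3 AND in5 = true AND false AND true = false
N2 = in3 AND N1 = false AND false = false
N4 = N2 OR N0 = false OR true = true
N5 = N0 OR N4 = true OR true = true
N8 = in5 OR in2 = true OR false = true
N9 = N1 AND N8 = false AND true = false
N10 = N5 AND N2 = true AND false = false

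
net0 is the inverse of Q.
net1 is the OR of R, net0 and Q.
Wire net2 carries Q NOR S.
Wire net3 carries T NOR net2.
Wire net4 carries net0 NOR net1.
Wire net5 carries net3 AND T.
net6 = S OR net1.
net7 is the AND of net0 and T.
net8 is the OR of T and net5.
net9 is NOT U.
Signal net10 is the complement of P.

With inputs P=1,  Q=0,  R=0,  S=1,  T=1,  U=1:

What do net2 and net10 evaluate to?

net2 = 0  net10 = 0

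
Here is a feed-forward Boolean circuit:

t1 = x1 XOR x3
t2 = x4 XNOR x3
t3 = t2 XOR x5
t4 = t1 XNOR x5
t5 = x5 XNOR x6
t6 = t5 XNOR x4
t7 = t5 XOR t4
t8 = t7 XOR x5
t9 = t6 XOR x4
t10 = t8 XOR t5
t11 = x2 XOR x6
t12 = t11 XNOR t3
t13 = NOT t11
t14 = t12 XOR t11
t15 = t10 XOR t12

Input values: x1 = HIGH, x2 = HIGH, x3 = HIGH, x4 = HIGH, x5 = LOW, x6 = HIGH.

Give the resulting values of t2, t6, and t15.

t1 = x1 XOR x3 = HIGH XOR HIGH = LOW
t2 = x4 XNOR x3 = HIGH XNOR HIGH = HIGH
t3 = t2 XOR x5 = HIGH XOR LOW = HIGH
t4 = t1 XNOR x5 = LOW XNOR LOW = HIGH
t5 = x5 XNOR x6 = LOW XNOR HIGH = LOW
t6 = t5 XNOR x4 = LOW XNOR HIGH = LOW
t7 = t5 XOR t4 = LOW XOR HIGH = HIGH
t8 = t7 XOR x5 = HIGH XOR LOW = HIGH
t10 = t8 XOR t5 = HIGH XOR LOW = HIGH
t11 = x2 XOR x6 = HIGH XOR HIGH = LOW
t12 = t11 XNOR t3 = LOW XNOR HIGH = LOW
t15 = t10 XOR t12 = HIGH XOR LOW = HIGH

t2 = HIGH, t6 = LOW, t15 = HIGH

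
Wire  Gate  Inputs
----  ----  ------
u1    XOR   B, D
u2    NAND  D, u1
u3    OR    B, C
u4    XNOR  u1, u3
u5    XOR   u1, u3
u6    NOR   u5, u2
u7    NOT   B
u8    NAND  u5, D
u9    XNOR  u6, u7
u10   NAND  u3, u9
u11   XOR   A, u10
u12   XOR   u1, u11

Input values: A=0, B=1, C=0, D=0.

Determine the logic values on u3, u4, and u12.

u1 = B XOR D = 1 XOR 0 = 1
u2 = D NAND u1 = 0 NAND 1 = 1
u3 = B OR C = 1 OR 0 = 1
u4 = u1 XNOR u3 = 1 XNOR 1 = 1
u5 = u1 XOR u3 = 1 XOR 1 = 0
u6 = u5 NOR u2 = 0 NOR 1 = 0
u7 = NOT B = NOT 1 = 0
u9 = u6 XNOR u7 = 0 XNOR 0 = 1
u10 = u3 NAND u9 = 1 NAND 1 = 0
u11 = A XOR u10 = 0 XOR 0 = 0
u12 = u1 XOR u11 = 1 XOR 0 = 1

u3 = 1, u4 = 1, u12 = 1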